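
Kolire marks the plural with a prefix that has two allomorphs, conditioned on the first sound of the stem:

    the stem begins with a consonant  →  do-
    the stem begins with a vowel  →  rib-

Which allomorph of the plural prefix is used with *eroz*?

Since the first sound of *eroz* is /e/ (a vowel), it takes rib-.

rib-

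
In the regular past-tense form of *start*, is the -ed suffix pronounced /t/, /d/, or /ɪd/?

The stem *start* ends in /t/ or /d/.
The -ed suffix is realized as /ɪd/ after /t, d/; as /t/ after other voiceless consonants; and as /d/ after other voiced sounds.
So -ed on *start* is pronounced /ɪd/.

/ɪd/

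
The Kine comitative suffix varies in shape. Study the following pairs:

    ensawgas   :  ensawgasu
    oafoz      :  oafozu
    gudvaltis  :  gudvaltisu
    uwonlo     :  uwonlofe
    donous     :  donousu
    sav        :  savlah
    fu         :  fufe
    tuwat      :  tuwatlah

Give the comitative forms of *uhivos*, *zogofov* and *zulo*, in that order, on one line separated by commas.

The pattern is sibilance of the final sound: -u when the stem ends in a sibilant (*ensawgas*, *oafoz*, *gudvaltis*, *donous*); -lah when the stem ends in a non-sibilant consonant (*sav*, *tuwat*); -fe when the stem ends in a vowel (*uwonlo*, *fu*).
Since the final sound of *uhivos* is /s/ (a sibilant), it takes -u, giving *uhivosu*.
The final sound of *zogofov* is /v/, which is a non-sibilant consonant, so the suffix is -lah, giving *zogofovlah*.
Since the final sound of *zulo* is /o/ (a vowel), it takes -fe, giving *zulofe*.

uhivosu, zogofovlah, zulofe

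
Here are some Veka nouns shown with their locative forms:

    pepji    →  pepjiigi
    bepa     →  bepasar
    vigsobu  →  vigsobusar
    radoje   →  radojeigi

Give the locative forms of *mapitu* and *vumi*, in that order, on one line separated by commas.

mapitusar, vumiigi

The suffix is conditioned by the last vowel: -igi when the last vowel of the stem is a front vowel (*pepji*, *radoje*); -sar when the last vowel of the stem is a back vowel (*bepa*, *vigsobu*).
*mapitu* — last vowel /u/ (a back vowel) → -sar → *mapitusar*.
*vumi*: last vowel = /i/, a front vowel → -igi → *vumiigi*.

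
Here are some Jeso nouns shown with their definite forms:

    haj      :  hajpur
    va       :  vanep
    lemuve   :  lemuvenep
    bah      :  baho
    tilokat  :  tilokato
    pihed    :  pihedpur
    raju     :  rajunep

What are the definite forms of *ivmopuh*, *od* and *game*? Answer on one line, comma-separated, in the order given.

The alternation tracks the final sound of the stem — -o when the stem ends in a voiceless consonant (*bah*, *tilokat*); -pur when the stem ends in a voiced consonant (*haj*, *pihed*); -nep when the stem ends in a vowel (*va*, *lemuve*, *raju*).
*ivmopuh* — final sound /h/ (a voiceless consonant) → -o → *ivmopuho*.
*od*: final sound = /d/, a voiced consonant → -pur → *odpur*.
Since the final sound of *game* is /e/ (a vowel), it takes -nep, giving *gamenep*.

ivmopuho, odpur, gamenep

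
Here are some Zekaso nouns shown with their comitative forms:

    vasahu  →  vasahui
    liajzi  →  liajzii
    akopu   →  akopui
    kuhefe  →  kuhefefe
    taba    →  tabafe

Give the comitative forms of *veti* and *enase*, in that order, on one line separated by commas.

vetii, enasefe

Looking at the last vowel of each stem: -i when the last vowel of the stem is a high vowel (*vasahu*, *liajzi*, *akopu*); -fe when the last vowel of the stem is a non-high vowel (*kuhefe*, *taba*).
*veti*: last vowel = /i/, a high vowel → -i → *vetii*.
*enase* — last vowel /e/ (a non-high vowel) → -fe → *enasefe*.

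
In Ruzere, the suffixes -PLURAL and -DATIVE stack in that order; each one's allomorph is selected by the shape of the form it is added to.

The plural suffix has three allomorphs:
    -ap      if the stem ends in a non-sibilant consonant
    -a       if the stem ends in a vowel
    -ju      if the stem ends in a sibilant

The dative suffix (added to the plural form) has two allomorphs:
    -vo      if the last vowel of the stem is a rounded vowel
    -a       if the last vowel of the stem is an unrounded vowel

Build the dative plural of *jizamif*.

*jizamif* — final sound /f/ (a non-sibilant consonant) → -ap → *jizamifap*.
The plural form *jizamifap*: last vowel = /a/, an unrounded vowel → -a → *jizamifapa*.

jizamifapa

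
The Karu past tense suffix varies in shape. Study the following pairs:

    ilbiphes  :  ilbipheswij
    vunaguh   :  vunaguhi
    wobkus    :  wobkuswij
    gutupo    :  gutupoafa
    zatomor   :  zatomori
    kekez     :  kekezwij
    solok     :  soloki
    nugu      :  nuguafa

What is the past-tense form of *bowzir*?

The pattern is sibilance of the final sound: -wij when the stem ends in a sibilant (*ilbiphes*, *wobkus*, *kekez*); -i when the stem ends in a non-sibilant consonant (*vunaguh*, *zatomor*, *solok*); -afa when the stem ends in a vowel (*gutupo*, *nugu*).
*bowzir*: final sound = /r/, a non-sibilant consonant → -i → *bowziri*.

bowziri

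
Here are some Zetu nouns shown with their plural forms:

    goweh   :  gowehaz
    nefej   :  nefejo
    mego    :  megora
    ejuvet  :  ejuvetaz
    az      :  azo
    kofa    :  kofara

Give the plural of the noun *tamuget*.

tamugetaz

The suffix is conditioned by the final sound: -az when the stem ends in a voiceless consonant (*goweh*, *ejuvet*); -o when the stem ends in a voiced consonant (*nefej*, *az*); -ra when the stem ends in a vowel (*mego*, *kofa*).
*tamuget*: final sound = /t/, a voiceless consonant → -az → *tamugetaz*.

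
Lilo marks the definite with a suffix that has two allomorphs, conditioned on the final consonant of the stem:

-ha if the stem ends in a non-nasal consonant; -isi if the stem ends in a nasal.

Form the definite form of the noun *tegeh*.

*tegeh* — final consonant /h/ (non-nasal) → -ha → *tegehha*.

tegehha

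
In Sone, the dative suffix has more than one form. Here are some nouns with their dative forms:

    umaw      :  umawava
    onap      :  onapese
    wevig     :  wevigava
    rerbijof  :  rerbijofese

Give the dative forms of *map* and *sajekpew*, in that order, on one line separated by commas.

The alternation tracks the final consonant of the stem — -ese when the stem ends in a voiceless consonant (*onap*, *rerbijof*); -ava when the stem ends in a voiced consonant (*umaw*, *wevig*).
*map* — final consonant /p/ (voiceless) → -ese → *mapese*.
*sajekpew*: final consonant = /w/, voiced → -ava → *sajekpewava*.

mapese, sajekpewava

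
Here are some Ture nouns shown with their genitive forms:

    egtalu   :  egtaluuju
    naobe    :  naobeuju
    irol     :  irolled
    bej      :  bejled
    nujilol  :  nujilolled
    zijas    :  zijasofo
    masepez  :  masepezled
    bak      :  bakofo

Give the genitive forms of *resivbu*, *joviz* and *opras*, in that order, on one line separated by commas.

resivbuuju, jovizled, oprasofo

The suffix is conditioned by the final sound: -ofo when the stem ends in a voiceless consonant (*zijas*, *bak*); -led when the stem ends in a voiced consonant (*irol*, *bej*, *nujilol*, *masepez*); -uju when the stem ends in a vowel (*egtalu*, *naobe*).
*resivbu*: final sound = /u/, a vowel → -uju → *resivbuuju*.
The final sound of *joviz* is /z/, which is a voiced consonant, so the suffix is -led, giving *jovizled*.
Since the final sound of *opras* is /s/ (a voiceless consonant), it takes -ofo, giving *oprasofo*.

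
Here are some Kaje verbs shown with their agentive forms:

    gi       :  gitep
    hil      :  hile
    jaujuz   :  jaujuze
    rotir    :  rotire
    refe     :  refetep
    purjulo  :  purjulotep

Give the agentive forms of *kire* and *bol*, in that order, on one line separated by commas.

kiretep, bole

Looking at the final sound of each stem: -e when the stem ends in a consonant (*hil*, *jaujuz*, *rotir*); -tep when the stem ends in a vowel (*gi*, *refe*, *purjulo*).
*kire*: final sound = /e/, a vowel → -tep → *kiretep*.
*bol* — final sound /l/ (a consonant) → -e → *bole*.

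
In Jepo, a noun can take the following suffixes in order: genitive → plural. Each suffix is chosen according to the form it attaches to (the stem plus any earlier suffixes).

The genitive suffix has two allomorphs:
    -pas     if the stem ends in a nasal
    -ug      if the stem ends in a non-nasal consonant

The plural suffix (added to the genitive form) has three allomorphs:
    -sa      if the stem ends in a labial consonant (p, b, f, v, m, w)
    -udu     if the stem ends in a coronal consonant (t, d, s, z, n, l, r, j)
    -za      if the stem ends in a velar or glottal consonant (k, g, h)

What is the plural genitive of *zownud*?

The final consonant of *zownud* is /d/, which is non-nasal, so the genitive suffix is -ug, giving *zownudug*.
The genitive form *zownudug* — final consonant /g/ (velar/glottal) → -za → *zownudugza*.

zownudugza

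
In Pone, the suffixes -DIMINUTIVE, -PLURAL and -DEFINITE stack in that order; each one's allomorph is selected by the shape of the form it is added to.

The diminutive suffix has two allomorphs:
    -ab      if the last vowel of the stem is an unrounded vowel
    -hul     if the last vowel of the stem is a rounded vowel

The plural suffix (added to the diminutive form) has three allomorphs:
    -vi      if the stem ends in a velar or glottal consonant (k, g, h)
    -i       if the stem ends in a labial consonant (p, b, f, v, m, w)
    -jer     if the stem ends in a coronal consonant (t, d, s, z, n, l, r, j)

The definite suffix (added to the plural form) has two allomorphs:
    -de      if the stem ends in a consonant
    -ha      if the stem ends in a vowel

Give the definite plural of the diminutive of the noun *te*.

teabiha

*te* — last vowel /e/ (an unrounded vowel) → -ab → *teab*.
Since the final consonant of the diminutive form *teab* is /b/ (labial), it takes -i, giving *teabi*.
The final sound of the plural form *teabi* is /i/, which is a vowel, so the definite suffix is -ha, giving *teabiha*.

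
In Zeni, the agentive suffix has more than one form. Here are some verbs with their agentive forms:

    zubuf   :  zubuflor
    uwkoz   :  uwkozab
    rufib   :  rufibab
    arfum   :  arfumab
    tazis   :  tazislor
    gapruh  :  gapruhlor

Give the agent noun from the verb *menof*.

Looking at the final consonant of each stem: -lor when the stem ends in a voiceless consonant (*zubuf*, *tazis*, *gapruh*); -ab when the stem ends in a voiced consonant (*uwkoz*, *rufib*, *arfum*).
Since the final consonant of *menof* is /f/ (voiceless), it takes -lor, giving *menoflor*.

menoflor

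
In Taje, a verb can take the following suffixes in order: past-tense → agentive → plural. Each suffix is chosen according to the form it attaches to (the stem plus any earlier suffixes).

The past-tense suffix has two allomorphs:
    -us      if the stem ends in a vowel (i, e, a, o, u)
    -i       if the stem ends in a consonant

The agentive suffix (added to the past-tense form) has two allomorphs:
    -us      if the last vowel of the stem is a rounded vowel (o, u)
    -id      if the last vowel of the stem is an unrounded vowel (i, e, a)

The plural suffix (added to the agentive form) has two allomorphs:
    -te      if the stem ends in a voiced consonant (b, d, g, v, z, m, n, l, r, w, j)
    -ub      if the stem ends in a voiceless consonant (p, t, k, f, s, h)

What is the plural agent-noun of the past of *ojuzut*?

ojuzutiidte

*ojuzut*: final sound = /t/, a consonant → -i → *ojuzuti*.
The past-tense form *ojuzuti* — last vowel /i/ (an unrounded vowel) → -id → *ojuzutiid*.
The agentive form *ojuzutiid*: final consonant = /d/, voiced → -te → *ojuzutiidte*.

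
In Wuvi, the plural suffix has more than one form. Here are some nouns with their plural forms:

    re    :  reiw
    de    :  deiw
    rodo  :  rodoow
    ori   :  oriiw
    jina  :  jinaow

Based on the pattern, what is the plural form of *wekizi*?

wekiziiw

The pattern is front/back vowel harmony: -iw when the last vowel of the stem is a front vowel (*re*, *de*, *ori*); -ow when the last vowel of the stem is a back vowel (*rodo*, *jina*).
*wekizi*: last vowel = /i/, a front vowel → -iw → *wekiziiw*.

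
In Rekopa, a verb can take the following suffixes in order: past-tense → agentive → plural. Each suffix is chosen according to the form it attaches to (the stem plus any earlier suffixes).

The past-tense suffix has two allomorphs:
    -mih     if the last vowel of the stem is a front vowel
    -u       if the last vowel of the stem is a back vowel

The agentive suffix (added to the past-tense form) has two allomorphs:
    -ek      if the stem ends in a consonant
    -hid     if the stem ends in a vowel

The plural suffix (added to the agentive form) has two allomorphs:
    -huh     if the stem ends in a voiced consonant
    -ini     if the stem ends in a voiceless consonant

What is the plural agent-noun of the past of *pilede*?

piledemihekini

*pilede*: last vowel = /e/, a front vowel → -mih → *piledemih*.
The past-tense form *piledemih*: final sound = /h/, a consonant → -ek → *piledemihek*.
Since the final consonant of the agentive form *piledemihek* is /k/ (voiceless), it takes -ini, giving *piledemihekini*.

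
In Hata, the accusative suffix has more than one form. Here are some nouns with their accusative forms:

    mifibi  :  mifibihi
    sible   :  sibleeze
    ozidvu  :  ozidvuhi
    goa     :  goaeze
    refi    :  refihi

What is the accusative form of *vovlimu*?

vovlimuhi

The pattern is height harmony: -hi when the last vowel of the stem is a high vowel (*mifibi*, *ozidvu*, *refi*); -eze when the last vowel of the stem is a non-high vowel (*sible*, *goa*).
*vovlimu* — last vowel /u/ (a high vowel) → -hi → *vovlimuhi*.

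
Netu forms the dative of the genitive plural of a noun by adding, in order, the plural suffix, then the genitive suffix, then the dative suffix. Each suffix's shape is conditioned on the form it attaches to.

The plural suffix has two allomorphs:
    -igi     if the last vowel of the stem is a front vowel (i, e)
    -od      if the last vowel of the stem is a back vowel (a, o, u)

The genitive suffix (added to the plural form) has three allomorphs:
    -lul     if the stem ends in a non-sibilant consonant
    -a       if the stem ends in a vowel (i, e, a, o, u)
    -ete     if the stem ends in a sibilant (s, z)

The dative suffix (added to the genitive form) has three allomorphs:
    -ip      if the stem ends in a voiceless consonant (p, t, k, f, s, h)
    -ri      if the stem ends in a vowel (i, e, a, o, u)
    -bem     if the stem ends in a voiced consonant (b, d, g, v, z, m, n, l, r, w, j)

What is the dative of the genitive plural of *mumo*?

mumoodlulbem

The last vowel of *mumo* is /o/, which is a back vowel, so the plural suffix is -od, giving *mumood*.
Since the final sound of the plural form *mumood* is /d/ (a non-sibilant consonant), it takes -lul, giving *mumoodlul*.
The genitive form *mumoodlul*: final sound = /l/, a voiced consonant → -bem → *mumoodlulbem*.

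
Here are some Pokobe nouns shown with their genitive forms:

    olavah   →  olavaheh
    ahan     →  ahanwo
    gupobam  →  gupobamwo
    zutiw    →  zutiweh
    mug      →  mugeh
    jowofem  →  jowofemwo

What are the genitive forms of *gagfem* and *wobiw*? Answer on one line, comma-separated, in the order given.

The suffix is conditioned by the final consonant: -wo when the stem ends in a nasal (*ahan*, *gupobam*, *jowofem*); -eh when the stem ends in a non-nasal consonant (*olavah*, *zutiw*, *mug*).
Since the final consonant of *gagfem* is /m/ (a nasal), it takes -wo, giving *gagfemwo*.
*wobiw* — final consonant /w/ (non-nasal) → -eh → *wobiweh*.

gagfemwo, wobiweh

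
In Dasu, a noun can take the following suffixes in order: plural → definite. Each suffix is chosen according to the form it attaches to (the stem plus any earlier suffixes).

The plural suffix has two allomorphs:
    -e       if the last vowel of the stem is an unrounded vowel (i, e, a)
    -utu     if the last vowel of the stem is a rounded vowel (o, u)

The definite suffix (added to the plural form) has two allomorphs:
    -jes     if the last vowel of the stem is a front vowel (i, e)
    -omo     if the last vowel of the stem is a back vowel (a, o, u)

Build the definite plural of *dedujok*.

dedujokutuomo

Since the last vowel of *dedujok* is /o/ (a rounded vowel), it takes -utu, giving *dedujokutu*.
The plural form *dedujokutu* — last vowel /u/ (a back vowel) → -omo → *dedujokutuomo*.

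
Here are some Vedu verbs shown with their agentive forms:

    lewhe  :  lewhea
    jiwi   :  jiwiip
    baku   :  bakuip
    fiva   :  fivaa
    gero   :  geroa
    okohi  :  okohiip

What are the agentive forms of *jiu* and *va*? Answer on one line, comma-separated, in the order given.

The pattern is height harmony: -ip when the last vowel of the stem is a high vowel (*jiwi*, *baku*, *okohi*); -a when the last vowel of the stem is a non-high vowel (*lewhe*, *fiva*, *gero*).
The last vowel of *jiu* is /u/, which is a high vowel, so the suffix is -ip, giving *jiuip*.
*va*: last vowel = /a/, a non-high vowel → -a → *vaa*.

jiuip, vaa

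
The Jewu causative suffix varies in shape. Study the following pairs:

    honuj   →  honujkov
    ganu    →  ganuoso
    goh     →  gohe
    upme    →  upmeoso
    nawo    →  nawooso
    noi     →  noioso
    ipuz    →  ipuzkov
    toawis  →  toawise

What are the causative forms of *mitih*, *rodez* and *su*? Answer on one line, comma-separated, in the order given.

mitihe, rodezkov, suoso

The pattern is voicing of the final sound: -e when the stem ends in a voiceless consonant (*goh*, *toawis*); -kov when the stem ends in a voiced consonant (*honuj*, *ipuz*); -oso when the stem ends in a vowel (*ganu*, *upme*, *nawo*, *noi*).
*mitih* — final sound /h/ (a voiceless consonant) → -e → *mitihe*.
The final sound of *rodez* is /z/, which is a voiced consonant, so the suffix is -kov, giving *rodezkov*.
*su*: final sound = /u/, a vowel → -oso → *suoso*.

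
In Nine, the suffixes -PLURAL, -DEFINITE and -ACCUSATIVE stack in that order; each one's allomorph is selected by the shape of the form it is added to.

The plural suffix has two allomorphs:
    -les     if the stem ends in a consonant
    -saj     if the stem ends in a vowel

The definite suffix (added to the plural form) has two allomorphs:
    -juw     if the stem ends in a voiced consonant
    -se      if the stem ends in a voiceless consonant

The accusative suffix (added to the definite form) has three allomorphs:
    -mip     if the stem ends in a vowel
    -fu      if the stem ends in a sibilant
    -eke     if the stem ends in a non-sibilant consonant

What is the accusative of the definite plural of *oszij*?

oszijlessemip

*oszij* — final sound /j/ (a consonant) → -les → *oszijles*.
The plural form *oszijles* — final consonant /s/ (voiceless) → -se → *oszijlesse*.
The definite form *oszijlesse* — final sound /e/ (a vowel) → -mip → *oszijlessemip*.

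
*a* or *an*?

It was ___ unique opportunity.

The indefinite article is chosen by the initial *sound* of the following word, not its spelling.
*unique* begins with the sound /juː/ (u pronounced /juː/) — a consonant sound.
So the article is *a*: It was a unique opportunity.

a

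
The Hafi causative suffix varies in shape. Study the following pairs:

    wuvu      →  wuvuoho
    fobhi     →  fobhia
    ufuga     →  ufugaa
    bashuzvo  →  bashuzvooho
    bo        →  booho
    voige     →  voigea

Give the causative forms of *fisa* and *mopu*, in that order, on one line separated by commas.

The suffix is conditioned by the last vowel: -oho when the last vowel of the stem is a rounded vowel (*wuvu*, *bashuzvo*, *bo*); -a when the last vowel of the stem is an unrounded vowel (*fobhi*, *ufuga*, *voige*).
The last vowel of *fisa* is /a/, which is an unrounded vowel, so the suffix is -a, giving *fisaa*.
*mopu*: last vowel = /u/, a rounded vowel → -oho → *mopuoho*.

fisaa, mopuoho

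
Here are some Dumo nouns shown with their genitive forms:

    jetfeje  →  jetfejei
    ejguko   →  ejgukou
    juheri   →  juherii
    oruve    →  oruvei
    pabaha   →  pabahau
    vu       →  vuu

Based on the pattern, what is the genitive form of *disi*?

The suffix is conditioned by the last vowel: -i when the last vowel of the stem is a front vowel (*jetfeje*, *juheri*, *oruve*); -u when the last vowel of the stem is a back vowel (*ejguko*, *pabaha*, *vu*).
*disi*: last vowel = /i/, a front vowel → -i → *disii*.

disii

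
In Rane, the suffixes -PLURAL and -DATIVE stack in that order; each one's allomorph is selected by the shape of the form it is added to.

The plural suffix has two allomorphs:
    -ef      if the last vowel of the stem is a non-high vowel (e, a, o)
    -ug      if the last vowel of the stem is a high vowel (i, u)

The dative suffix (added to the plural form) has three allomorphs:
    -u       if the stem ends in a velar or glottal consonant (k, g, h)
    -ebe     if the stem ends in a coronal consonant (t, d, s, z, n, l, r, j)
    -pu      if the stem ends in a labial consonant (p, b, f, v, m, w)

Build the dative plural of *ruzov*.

ruzovefpu

*ruzov*: last vowel = /o/, a non-high vowel → -ef → *ruzovef*.
The plural form *ruzovef*: final consonant = /f/, labial → -pu → *ruzovefpu*.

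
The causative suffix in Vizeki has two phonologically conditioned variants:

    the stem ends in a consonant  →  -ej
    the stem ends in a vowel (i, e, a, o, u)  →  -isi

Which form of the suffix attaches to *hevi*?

The final sound of *hevi* is /i/, which is a vowel, so the suffix is -isi.

-isi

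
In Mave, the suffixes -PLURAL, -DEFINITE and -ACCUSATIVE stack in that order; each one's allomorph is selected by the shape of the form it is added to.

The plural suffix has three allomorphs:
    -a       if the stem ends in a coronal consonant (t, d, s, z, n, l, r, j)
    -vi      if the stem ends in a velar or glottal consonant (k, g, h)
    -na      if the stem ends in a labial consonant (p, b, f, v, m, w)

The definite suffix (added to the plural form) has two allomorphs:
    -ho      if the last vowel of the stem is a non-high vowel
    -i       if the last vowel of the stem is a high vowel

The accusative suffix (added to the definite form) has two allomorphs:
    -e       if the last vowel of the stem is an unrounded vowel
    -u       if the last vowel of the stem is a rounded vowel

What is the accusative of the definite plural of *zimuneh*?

zimunehviie

*zimuneh*: final consonant = /h/, velar/glottal → -vi → *zimunehvi*.
The last vowel of the plural form *zimunehvi* is /i/, which is a high vowel, so the definite suffix is -i, giving *zimunehvii*.
Since the last vowel of the definite form *zimunehvii* is /i/ (an unrounded vowel), it takes -e, giving *zimunehviie*.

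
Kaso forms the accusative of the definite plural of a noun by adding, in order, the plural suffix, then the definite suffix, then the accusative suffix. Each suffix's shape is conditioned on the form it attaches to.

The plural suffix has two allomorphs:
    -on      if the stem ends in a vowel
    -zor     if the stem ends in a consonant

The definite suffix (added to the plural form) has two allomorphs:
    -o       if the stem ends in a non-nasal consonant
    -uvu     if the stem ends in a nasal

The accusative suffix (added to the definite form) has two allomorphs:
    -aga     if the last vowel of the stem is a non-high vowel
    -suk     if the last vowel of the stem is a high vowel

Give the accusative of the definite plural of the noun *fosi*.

fosionuvusuk

*fosi*: final sound = /i/, a vowel → -on → *fosion*.
The plural form *fosion*: final consonant = /n/, a nasal → -uvu → *fosionuvu*.
Since the last vowel of the definite form *fosionuvu* is /u/ (a high vowel), it takes -suk, giving *fosionuvusuk*.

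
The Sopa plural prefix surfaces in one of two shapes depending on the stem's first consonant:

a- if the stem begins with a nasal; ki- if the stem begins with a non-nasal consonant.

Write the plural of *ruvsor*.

kiruvsor

Since the first consonant of *ruvsor* is /r/ (non-nasal), it takes ki-, giving *kiruvsor*.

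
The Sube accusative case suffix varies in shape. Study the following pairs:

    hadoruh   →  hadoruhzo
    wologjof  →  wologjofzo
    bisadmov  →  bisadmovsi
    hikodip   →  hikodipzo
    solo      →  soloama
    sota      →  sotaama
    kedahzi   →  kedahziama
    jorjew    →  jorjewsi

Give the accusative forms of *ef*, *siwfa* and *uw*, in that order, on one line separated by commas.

The alternation tracks the final sound of the stem — -zo when the stem ends in a voiceless consonant (*hadoruh*, *wologjof*, *hikodip*); -si when the stem ends in a voiced consonant (*bisadmov*, *jorjew*); -ama when the stem ends in a vowel (*solo*, *sota*, *kedahzi*).
*ef* — final sound /f/ (a voiceless consonant) → -zo → *efzo*.
Since the final sound of *siwfa* is /a/ (a vowel), it takes -ama, giving *siwfaama*.
The final sound of *uw* is /w/, which is a voiced consonant, so the suffix is -si, giving *uwsi*.

efzo, siwfaama, uwsi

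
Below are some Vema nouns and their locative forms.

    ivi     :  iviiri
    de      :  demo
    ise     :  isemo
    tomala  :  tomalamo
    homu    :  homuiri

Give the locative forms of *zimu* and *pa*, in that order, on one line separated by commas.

zimuiri, pamo

The alternation tracks the last vowel of the stem — -iri when the last vowel of the stem is a high vowel (*ivi*, *homu*); -mo when the last vowel of the stem is a non-high vowel (*de*, *ise*, *tomala*).
The last vowel of *zimu* is /u/, which is a high vowel, so the suffix is -iri, giving *zimuiri*.
*pa* — last vowel /a/ (a non-high vowel) → -mo → *pamo*.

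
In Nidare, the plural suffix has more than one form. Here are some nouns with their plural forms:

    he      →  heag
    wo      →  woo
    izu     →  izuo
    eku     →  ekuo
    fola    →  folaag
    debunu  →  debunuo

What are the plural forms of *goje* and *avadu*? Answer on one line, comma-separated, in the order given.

The suffix is conditioned by the last vowel: -o when the last vowel of the stem is a rounded vowel (*wo*, *izu*, *eku*, *debunu*); -ag when the last vowel of the stem is an unrounded vowel (*he*, *fola*).
*goje* — last vowel /e/ (an unrounded vowel) → -ag → *gojeag*.
The last vowel of *avadu* is /u/, which is a rounded vowel, so the suffix is -o, giving *avaduo*.

gojeag, avaduo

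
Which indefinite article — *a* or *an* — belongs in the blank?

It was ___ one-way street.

a

The indefinite article is chosen by the initial *sound* of the following word, not its spelling.
*one-way* begins with the sound /wʌ/ (*one* pronounced /wʌn/) — a consonant sound.
So the article is *a*: It was a one-way street.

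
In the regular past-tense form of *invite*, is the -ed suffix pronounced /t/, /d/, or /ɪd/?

The stem *invite* ends in /t/ or /d/.
The -ed suffix is realized as /ɪd/ after /t, d/; as /t/ after other voiceless consonants; and as /d/ after other voiced sounds.
So -ed on *invite* is pronounced /ɪd/.

/ɪd/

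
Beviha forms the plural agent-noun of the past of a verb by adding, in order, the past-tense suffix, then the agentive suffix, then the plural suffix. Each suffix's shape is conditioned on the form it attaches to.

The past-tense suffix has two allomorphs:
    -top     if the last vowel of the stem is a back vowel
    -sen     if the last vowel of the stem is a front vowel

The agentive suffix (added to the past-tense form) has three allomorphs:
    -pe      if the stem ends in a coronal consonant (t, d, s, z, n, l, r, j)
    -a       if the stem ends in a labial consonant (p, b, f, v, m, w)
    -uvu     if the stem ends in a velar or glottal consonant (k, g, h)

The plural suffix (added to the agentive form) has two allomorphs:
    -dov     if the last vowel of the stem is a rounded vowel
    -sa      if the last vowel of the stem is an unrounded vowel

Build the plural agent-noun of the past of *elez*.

elezsenpesa

The last vowel of *elez* is /e/, which is a front vowel, so the past-tense suffix is -sen, giving *elezsen*.
The final consonant of the past-tense form *elezsen* is /n/, which is coronal, so the agentive suffix is -pe, giving *elezsenpe*.
The agentive form *elezsenpe* — last vowel /e/ (an unrounded vowel) → -sa → *elezsenpesa*.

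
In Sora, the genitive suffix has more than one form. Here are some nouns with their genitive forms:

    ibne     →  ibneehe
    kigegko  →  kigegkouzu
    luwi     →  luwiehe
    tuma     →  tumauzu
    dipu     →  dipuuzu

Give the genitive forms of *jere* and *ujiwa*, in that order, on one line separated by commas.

jereehe, ujiwauzu

The alternation tracks the last vowel of the stem — -ehe when the last vowel of the stem is a front vowel (*ibne*, *luwi*); -uzu when the last vowel of the stem is a back vowel (*kigegko*, *tuma*, *dipu*).
Since the last vowel of *jere* is /e/ (a front vowel), it takes -ehe, giving *jereehe*.
*ujiwa* — last vowel /a/ (a back vowel) → -uzu → *ujiwauzu*.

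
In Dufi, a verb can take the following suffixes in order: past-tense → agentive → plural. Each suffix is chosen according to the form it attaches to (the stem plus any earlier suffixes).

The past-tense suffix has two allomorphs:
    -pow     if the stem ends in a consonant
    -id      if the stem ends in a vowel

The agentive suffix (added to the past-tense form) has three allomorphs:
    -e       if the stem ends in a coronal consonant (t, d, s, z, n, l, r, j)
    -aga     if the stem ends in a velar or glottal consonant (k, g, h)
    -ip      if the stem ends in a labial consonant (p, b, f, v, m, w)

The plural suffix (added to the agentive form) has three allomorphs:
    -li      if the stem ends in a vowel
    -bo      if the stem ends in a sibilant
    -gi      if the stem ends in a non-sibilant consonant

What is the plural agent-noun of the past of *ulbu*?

ulbuideli

*ulbu* — final sound /u/ (a vowel) → -id → *ulbuid*.
The past-tense form *ulbuid* — final consonant /d/ (coronal) → -e → *ulbuide*.
Since the final sound of the agentive form *ulbuide* is /e/ (a vowel), it takes -li, giving *ulbuideli*.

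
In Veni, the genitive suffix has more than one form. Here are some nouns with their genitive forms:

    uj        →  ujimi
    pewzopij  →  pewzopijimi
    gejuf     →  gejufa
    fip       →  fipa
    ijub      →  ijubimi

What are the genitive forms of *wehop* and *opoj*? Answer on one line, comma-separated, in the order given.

The alternation tracks the final consonant of the stem — -a when the stem ends in a voiceless consonant (*gejuf*, *fip*); -imi when the stem ends in a voiced consonant (*uj*, *pewzopij*, *ijub*).
Since the final consonant of *wehop* is /p/ (voiceless), it takes -a, giving *wehopa*.
*opoj*: final consonant = /j/, voiced → -imi → *opojimi*.

wehopa, opojimi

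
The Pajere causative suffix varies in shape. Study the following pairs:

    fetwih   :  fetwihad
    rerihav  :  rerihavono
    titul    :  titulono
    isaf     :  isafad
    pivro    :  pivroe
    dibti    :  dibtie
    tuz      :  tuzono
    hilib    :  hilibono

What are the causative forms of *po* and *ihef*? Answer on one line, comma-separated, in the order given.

The pattern is voicing of the final sound: -ad when the stem ends in a voiceless consonant (*fetwih*, *isaf*); -ono when the stem ends in a voiced consonant (*rerihav*, *titul*, *tuz*, *hilib*); -e when the stem ends in a vowel (*pivro*, *dibti*).
The final sound of *po* is /o/, which is a vowel, so the suffix is -e, giving *poe*.
*ihef*: final sound = /f/, a voiceless consonant → -ad → *ihefad*.

poe, ihefad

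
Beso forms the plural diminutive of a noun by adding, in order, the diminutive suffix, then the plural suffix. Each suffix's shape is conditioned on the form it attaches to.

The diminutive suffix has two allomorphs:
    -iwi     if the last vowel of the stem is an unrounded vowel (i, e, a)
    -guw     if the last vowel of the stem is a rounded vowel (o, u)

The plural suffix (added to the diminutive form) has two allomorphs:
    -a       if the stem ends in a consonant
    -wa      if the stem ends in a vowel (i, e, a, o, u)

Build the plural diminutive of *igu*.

iguguwa

Since the last vowel of *igu* is /u/ (a rounded vowel), it takes -guw, giving *iguguw*.
The diminutive form *iguguw* — final sound /w/ (a consonant) → -a → *iguguwa*.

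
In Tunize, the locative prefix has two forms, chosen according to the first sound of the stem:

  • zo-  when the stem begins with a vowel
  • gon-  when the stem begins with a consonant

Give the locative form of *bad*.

The first sound of *bad* is /b/, which is a consonant, so the prefix is gon-, giving *gonbad*.

gonbad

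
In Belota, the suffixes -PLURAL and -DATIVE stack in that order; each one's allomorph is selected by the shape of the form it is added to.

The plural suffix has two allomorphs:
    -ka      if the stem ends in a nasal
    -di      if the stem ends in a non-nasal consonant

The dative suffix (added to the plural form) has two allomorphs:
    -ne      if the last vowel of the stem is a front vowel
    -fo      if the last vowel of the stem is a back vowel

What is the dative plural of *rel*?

*rel* — final consonant /l/ (non-nasal) → -di → *reldi*.
The plural form *reldi* — last vowel /i/ (a front vowel) → -ne → *reldine*.

reldine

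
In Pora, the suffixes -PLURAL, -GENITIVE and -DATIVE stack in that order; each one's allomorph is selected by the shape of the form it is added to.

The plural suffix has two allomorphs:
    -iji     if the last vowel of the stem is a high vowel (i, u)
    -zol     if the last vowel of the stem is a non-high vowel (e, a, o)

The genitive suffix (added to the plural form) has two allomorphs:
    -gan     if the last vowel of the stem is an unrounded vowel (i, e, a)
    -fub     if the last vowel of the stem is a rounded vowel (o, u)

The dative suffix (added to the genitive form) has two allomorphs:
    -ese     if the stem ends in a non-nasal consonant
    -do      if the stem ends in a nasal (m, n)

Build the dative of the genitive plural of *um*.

The last vowel of *um* is /u/, which is a high vowel, so the plural suffix is -iji, giving *umiji*.
Since the last vowel of the plural form *umiji* is /i/ (an unrounded vowel), it takes -gan, giving *umijigan*.
Since the final consonant of the genitive form *umijigan* is /n/ (a nasal), it takes -do, giving *umijigando*.

umijigando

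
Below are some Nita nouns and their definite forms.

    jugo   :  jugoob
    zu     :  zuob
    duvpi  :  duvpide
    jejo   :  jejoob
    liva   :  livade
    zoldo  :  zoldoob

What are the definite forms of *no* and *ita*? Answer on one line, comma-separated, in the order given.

Looking at the last vowel of each stem: -ob when the last vowel of the stem is a rounded vowel (*jugo*, *zu*, *jejo*, *zoldo*); -de when the last vowel of the stem is an unrounded vowel (*duvpi*, *liva*).
Since the last vowel of *no* is /o/ (a rounded vowel), it takes -ob, giving *noob*.
*ita* — last vowel /a/ (an unrounded vowel) → -de → *itade*.

noob, itade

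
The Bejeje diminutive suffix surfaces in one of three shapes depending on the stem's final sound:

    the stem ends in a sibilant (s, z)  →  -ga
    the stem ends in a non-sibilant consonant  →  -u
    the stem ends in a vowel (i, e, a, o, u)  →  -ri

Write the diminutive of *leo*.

Since the final sound of *leo* is /o/ (a vowel), it takes -ri, giving *leori*.

leori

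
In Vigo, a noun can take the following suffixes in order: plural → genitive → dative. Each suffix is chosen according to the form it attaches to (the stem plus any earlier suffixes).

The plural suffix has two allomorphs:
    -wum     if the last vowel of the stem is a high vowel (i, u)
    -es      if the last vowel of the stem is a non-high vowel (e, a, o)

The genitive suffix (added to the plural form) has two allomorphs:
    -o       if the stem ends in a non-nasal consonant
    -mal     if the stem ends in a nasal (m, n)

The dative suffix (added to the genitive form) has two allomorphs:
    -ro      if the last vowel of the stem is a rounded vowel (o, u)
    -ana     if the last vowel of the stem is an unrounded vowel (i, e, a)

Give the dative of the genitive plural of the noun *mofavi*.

mofaviwummalana

*mofavi* — last vowel /i/ (a high vowel) → -wum → *mofaviwum*.
The final consonant of the plural form *mofaviwum* is /m/, which is a nasal, so the genitive suffix is -mal, giving *mofaviwummal*.
The genitive form *mofaviwummal*: last vowel = /a/, an unrounded vowel → -ana → *mofaviwummalana*.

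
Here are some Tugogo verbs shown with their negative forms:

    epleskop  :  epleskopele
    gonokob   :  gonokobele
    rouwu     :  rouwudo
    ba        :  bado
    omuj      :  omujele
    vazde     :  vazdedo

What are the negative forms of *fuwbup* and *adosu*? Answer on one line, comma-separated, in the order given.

fuwbupele, adosudo

Looking at the final sound of each stem: -ele when the stem ends in a consonant (*epleskop*, *gonokob*, *omuj*); -do when the stem ends in a vowel (*rouwu*, *ba*, *vazde*).
The final sound of *fuwbup* is /p/, which is a consonant, so the suffix is -ele, giving *fuwbupele*.
The final sound of *adosu* is /u/, which is a vowel, so the suffix is -do, giving *adosudo*.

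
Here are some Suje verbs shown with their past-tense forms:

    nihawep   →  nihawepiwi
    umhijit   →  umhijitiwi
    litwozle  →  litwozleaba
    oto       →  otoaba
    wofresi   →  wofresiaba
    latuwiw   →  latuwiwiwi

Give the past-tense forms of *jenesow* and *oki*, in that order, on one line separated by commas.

jenesowiwi, okiaba

The pattern is consonant vs. vowel: -iwi when the stem ends in a consonant (*nihawep*, *umhijit*, *latuwiw*); -aba when the stem ends in a vowel (*litwozle*, *oto*, *wofresi*).
The final sound of *jenesow* is /w/, which is a consonant, so the suffix is -iwi, giving *jenesowiwi*.
*oki* — final sound /i/ (a vowel) → -aba → *okiaba*.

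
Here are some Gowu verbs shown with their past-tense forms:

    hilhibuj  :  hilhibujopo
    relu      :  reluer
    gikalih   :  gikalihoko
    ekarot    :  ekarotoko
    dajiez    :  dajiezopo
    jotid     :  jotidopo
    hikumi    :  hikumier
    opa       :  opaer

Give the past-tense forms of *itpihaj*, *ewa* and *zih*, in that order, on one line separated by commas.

itpihajopo, ewaer, zihoko

The suffix is conditioned by the final sound: -oko when the stem ends in a voiceless consonant (*gikalih*, *ekarot*); -opo when the stem ends in a voiced consonant (*hilhibuj*, *dajiez*, *jotid*); -er when the stem ends in a vowel (*relu*, *hikumi*, *opa*).
The final sound of *itpihaj* is /j/, which is a voiced consonant, so the suffix is -opo, giving *itpihajopo*.
*ewa*: final sound = /a/, a vowel → -er → *ewaer*.
*zih*: final sound = /h/, a voiceless consonant → -oko → *zihoko*.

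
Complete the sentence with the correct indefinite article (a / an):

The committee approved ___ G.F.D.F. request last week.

The indefinite article is chosen by the initial *sound* of the following word, not its spelling.
The initialism *G.F.D.F.* is read letter by letter; the first letter, G, is pronounced /dʒiː/, which begins with a consonant sound.
So the article is *a*: The committee approved a G.F.D.F. request last week.

a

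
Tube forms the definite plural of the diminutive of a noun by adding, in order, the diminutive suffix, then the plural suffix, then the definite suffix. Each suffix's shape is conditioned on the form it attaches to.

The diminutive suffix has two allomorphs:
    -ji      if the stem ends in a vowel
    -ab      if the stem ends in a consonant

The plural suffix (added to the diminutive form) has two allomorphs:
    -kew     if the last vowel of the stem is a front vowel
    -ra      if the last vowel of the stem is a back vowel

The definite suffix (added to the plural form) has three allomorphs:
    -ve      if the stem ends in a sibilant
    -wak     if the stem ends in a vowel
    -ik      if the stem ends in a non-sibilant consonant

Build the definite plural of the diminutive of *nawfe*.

nawfejikewik

*nawfe* — final sound /e/ (a vowel) → -ji → *nawfeji*.
Since the last vowel of the diminutive form *nawfeji* is /i/ (a front vowel), it takes -kew, giving *nawfejikew*.
The final sound of the plural form *nawfejikew* is /w/, which is a non-sibilant consonant, so the definite suffix is -ik, giving *nawfejikewik*.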